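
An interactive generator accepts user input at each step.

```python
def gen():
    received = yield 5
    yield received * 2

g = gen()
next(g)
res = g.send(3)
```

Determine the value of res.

Step 1: next(g) advances to first yield, producing 5.
Step 2: send(3) resumes, received = 3.
Step 3: yield received * 2 = 3 * 2 = 6.
Therefore res = 6.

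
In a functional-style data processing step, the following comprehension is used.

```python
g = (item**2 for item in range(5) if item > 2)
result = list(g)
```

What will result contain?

Step 1: For range(5), keep item > 2, then square:
  item=0: 0 <= 2, excluded
  item=1: 1 <= 2, excluded
  item=2: 2 <= 2, excluded
  item=3: 3 > 2, yield 3**2 = 9
  item=4: 4 > 2, yield 4**2 = 16
Therefore result = [9, 16].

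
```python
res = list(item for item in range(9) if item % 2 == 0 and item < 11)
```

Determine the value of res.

Step 1: Filter range(9) where item % 2 == 0 and item < 11:
  item=0: both conditions met, included
  item=1: excluded (1 % 2 != 0)
  item=2: both conditions met, included
  item=3: excluded (3 % 2 != 0)
  item=4: both conditions met, included
  item=5: excluded (5 % 2 != 0)
  item=6: both conditions met, included
  item=7: excluded (7 % 2 != 0)
  item=8: both conditions met, included
Therefore res = [0, 2, 4, 6, 8].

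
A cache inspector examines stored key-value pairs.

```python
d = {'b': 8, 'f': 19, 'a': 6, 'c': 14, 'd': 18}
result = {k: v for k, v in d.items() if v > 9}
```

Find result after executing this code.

Step 1: Filter items where value > 9:
  'b': 8 <= 9: removed
  'f': 19 > 9: kept
  'a': 6 <= 9: removed
  'c': 14 > 9: kept
  'd': 18 > 9: kept
Therefore result = {'f': 19, 'c': 14, 'd': 18}.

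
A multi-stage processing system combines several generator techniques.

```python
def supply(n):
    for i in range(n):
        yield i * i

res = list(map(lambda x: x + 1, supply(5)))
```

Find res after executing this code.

Step 1: supply(5) yields squares: [0, 1, 4, 9, 16].
Step 2: map adds 1 to each: [1, 2, 5, 10, 17].
Therefore res = [1, 2, 5, 10, 17].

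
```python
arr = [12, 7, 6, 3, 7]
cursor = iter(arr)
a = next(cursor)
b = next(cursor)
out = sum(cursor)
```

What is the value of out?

Step 1: Create iterator over [12, 7, 6, 3, 7].
Step 2: a = next() = 12, b = next() = 7.
Step 3: sum() of remaining [6, 3, 7] = 16.
Therefore out = 16.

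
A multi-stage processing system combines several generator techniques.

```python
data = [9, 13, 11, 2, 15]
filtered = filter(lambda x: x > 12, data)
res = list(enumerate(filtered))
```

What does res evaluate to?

Step 1: Filter [9, 13, 11, 2, 15] for > 12: [13, 15].
Step 2: enumerate re-indexes from 0: [(0, 13), (1, 15)].
Therefore res = [(0, 13), (1, 15)].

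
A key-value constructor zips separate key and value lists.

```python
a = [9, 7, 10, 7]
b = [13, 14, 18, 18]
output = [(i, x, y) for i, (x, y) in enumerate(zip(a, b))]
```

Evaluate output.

Step 1: enumerate(zip(a, b)) gives index with paired elements:
  i=0: (9, 13)
  i=1: (7, 14)
  i=2: (10, 18)
  i=3: (7, 18)
Therefore output = [(0, 9, 13), (1, 7, 14), (2, 10, 18), (3, 7, 18)].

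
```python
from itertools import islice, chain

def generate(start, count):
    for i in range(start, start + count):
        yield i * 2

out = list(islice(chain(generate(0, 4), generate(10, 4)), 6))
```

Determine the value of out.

Step 1: generate(0, 4) yields [0, 2, 4, 6].
Step 2: generate(10, 4) yields [20, 22, 24, 26].
Step 3: chain concatenates: [0, 2, 4, 6, 20, 22, 24, 26].
Step 4: islice takes first 6: [0, 2, 4, 6, 20, 22].
Therefore out = [0, 2, 4, 6, 20, 22].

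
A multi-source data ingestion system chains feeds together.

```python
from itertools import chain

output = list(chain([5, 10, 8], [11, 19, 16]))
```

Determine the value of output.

Step 1: chain() concatenates iterables: [5, 10, 8] + [11, 19, 16].
Therefore output = [5, 10, 8, 11, 19, 16].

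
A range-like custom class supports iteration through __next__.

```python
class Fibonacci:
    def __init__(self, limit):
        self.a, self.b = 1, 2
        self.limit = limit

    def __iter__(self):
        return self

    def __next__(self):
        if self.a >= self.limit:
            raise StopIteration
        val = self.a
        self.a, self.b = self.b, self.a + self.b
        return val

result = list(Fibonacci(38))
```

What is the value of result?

Step 1: Fibonacci-like sequence (a=1, b=2) until >= 38:
  Yield 1, then a,b = 2,3
  Yield 2, then a,b = 3,5
  Yield 3, then a,b = 5,8
  Yield 5, then a,b = 8,13
  Yield 8, then a,b = 13,21
  Yield 13, then a,b = 21,34
  Yield 21, then a,b = 34,55
  Yield 34, then a,b = 55,89
Step 2: 55 >= 38, stop.
Therefore result = [1, 2, 3, 5, 8, 13, 21, 34].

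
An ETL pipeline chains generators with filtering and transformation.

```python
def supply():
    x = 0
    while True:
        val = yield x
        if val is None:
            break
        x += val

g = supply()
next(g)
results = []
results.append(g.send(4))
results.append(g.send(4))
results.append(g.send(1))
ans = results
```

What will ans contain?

Step 1: next(g) -> yield 0.
Step 2: send(4) -> x = 4, yield 4.
Step 3: send(4) -> x = 8, yield 8.
Step 4: send(1) -> x = 9, yield 9.
Therefore ans = [4, 8, 9].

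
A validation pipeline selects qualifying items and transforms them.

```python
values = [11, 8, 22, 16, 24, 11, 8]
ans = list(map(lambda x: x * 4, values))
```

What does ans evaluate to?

Step 1: Apply lambda x: x * 4 to each element:
  11 -> 44
  8 -> 32
  22 -> 88
  16 -> 64
  24 -> 96
  11 -> 44
  8 -> 32
Therefore ans = [44, 32, 88, 64, 96, 44, 32].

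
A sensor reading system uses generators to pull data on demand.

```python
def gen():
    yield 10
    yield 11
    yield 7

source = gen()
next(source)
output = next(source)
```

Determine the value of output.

Step 1: gen() creates a generator.
Step 2: next(source) yields 10 (consumed and discarded).
Step 3: next(source) yields 11, assigned to output.
Therefore output = 11.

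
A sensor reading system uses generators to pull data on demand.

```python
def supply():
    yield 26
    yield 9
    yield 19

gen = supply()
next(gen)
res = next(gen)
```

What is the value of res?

Step 1: supply() creates a generator.
Step 2: next(gen) yields 26 (consumed and discarded).
Step 3: next(gen) yields 9, assigned to res.
Therefore res = 9.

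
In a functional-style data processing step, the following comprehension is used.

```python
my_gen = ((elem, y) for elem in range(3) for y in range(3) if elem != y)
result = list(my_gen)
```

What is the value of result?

Step 1: Nested generator over range(3) x range(3) where elem != y:
  (0, 0): excluded (elem == y)
  (0, 1): included
  (0, 2): included
  (1, 0): included
  (1, 1): excluded (elem == y)
  (1, 2): included
  (2, 0): included
  (2, 1): included
  (2, 2): excluded (elem == y)
Therefore result = [(0, 1), (0, 2), (1, 0), (1, 2), (2, 0), (2, 1)].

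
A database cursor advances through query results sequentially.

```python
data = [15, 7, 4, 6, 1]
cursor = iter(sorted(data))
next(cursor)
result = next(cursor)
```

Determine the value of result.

Step 1: sorted([15, 7, 4, 6, 1]) = [1, 4, 6, 7, 15].
Step 2: Create iterator and skip 1 elements.
Step 3: next() returns 4.
Therefore result = 4.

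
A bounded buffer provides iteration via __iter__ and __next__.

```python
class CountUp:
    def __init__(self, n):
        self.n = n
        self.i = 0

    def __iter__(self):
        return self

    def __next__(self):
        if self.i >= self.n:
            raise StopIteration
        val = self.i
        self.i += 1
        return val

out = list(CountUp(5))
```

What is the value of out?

Step 1: CountUp(5) creates an iterator counting 0 to 4.
Step 2: list() consumes all values: [0, 1, 2, 3, 4].
Therefore out = [0, 1, 2, 3, 4].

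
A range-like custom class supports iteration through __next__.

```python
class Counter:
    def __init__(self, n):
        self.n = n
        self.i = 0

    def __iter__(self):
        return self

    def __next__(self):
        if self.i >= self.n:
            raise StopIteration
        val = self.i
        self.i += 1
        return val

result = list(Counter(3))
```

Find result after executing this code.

Step 1: Counter(3) creates an iterator counting 0 to 2.
Step 2: list() consumes all values: [0, 1, 2].
Therefore result = [0, 1, 2].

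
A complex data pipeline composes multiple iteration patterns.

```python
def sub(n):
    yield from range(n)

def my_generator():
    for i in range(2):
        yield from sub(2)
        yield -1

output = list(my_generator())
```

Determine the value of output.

Step 1: For each i in range(2):
  i=0: yield from sub(2) -> [0, 1], then yield -1
  i=1: yield from sub(2) -> [0, 1], then yield -1
Therefore output = [0, 1, -1, 0, 1, -1].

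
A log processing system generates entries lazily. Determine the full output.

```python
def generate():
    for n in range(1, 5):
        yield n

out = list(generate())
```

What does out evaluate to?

Step 1: The generator yields each value from range(1, 5).
Step 2: list() consumes all yields: [1, 2, 3, 4].
Therefore out = [1, 2, 3, 4].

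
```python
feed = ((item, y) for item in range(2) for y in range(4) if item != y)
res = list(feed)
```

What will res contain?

Step 1: Nested generator over range(2) x range(4) where item != y:
  (0, 0): excluded (item == y)
  (0, 1): included
  (0, 2): included
  (0, 3): included
  (1, 0): included
  (1, 1): excluded (item == y)
  (1, 2): included
  (1, 3): included
Therefore res = [(0, 1), (0, 2), (0, 3), (1, 0), (1, 2), (1, 3)].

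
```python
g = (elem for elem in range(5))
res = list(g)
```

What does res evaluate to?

Step 1: Generator expression iterates range(5): [0, 1, 2, 3, 4].
Step 2: list() collects all values.
Therefore res = [0, 1, 2, 3, 4].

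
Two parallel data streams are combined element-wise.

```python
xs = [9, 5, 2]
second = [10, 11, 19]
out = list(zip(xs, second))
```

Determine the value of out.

Step 1: zip pairs elements at same index:
  Index 0: (9, 10)
  Index 1: (5, 11)
  Index 2: (2, 19)
Therefore out = [(9, 10), (5, 11), (2, 19)].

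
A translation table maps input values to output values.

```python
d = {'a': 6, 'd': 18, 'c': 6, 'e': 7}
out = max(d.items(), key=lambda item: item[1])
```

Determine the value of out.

Step 1: Find item with maximum value:
  ('a', 6)
  ('d', 18)
  ('c', 6)
  ('e', 7)
Step 2: Maximum value is 18 at key 'd'.
Therefore out = ('d', 18).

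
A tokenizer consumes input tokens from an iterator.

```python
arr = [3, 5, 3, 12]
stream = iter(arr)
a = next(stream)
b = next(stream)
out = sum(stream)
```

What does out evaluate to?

Step 1: Create iterator over [3, 5, 3, 12].
Step 2: a = next() = 3, b = next() = 5.
Step 3: sum() of remaining [3, 12] = 15.
Therefore out = 15.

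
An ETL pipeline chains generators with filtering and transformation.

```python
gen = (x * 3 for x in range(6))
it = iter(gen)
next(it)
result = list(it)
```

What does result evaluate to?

Step 1: Generator produces [0, 3, 6, 9, 12, 15].
Step 2: next(it) consumes first element (0).
Step 3: list(it) collects remaining: [3, 6, 9, 12, 15].
Therefore result = [3, 6, 9, 12, 15].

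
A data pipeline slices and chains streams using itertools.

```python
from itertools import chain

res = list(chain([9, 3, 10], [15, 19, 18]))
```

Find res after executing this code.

Step 1: chain() concatenates iterables: [9, 3, 10] + [15, 19, 18].
Therefore res = [9, 3, 10, 15, 19, 18].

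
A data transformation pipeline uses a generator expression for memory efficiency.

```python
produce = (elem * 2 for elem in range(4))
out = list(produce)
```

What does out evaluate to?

Step 1: For each elem in range(4), compute elem*2:
  elem=0: 0*2 = 0
  elem=1: 1*2 = 2
  elem=2: 2*2 = 4
  elem=3: 3*2 = 6
Therefore out = [0, 2, 4, 6].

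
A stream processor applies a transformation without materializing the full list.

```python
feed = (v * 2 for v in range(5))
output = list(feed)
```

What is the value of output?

Step 1: For each v in range(5), compute v*2:
  v=0: 0*2 = 0
  v=1: 1*2 = 2
  v=2: 2*2 = 4
  v=3: 3*2 = 6
  v=4: 4*2 = 8
Therefore output = [0, 2, 4, 6, 8].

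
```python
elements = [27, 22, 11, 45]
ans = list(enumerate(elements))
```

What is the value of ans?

Step 1: enumerate pairs each element with its index:
  (0, 27)
  (1, 22)
  (2, 11)
  (3, 45)
Therefore ans = [(0, 27), (1, 22), (2, 11), (3, 45)].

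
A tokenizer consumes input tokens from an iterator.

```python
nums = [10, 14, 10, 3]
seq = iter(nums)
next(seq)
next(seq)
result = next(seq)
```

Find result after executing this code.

Step 1: Create iterator over [10, 14, 10, 3].
Step 2: next() consumes 10.
Step 3: next() consumes 14.
Step 4: next() returns 10.
Therefore result = 10.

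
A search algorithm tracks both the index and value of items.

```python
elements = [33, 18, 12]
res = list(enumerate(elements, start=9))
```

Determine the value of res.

Step 1: enumerate with start=9:
  (9, 33)
  (10, 18)
  (11, 12)
Therefore res = [(9, 33), (10, 18), (11, 12)].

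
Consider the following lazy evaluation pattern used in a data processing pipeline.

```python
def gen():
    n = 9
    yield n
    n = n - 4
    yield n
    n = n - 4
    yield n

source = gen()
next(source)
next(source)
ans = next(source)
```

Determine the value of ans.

Step 1: Trace through generator execution:
  Yield 1: n starts at 9, yield 9
  Yield 2: n = 9 - 4 = 5, yield 5
  Yield 3: n = 5 - 4 = 1, yield 1
Step 2: First next() gets 9, second next() gets the second value, third next() yields 1.
Therefore ans = 1.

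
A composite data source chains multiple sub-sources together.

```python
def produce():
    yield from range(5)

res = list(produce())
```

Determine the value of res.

Step 1: yield from delegates to the iterable, yielding each element.
Step 2: Collected values: [0, 1, 2, 3, 4].
Therefore res = [0, 1, 2, 3, 4].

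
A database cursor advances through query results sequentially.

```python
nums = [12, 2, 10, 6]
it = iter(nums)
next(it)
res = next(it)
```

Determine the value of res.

Step 1: Create iterator over [12, 2, 10, 6].
Step 2: next() consumes 12.
Step 3: next() returns 2.
Therefore res = 2.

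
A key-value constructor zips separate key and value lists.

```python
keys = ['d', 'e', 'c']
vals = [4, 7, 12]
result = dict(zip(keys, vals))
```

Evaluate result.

Step 1: zip pairs keys with values:
  'd' -> 4
  'e' -> 7
  'c' -> 12
Therefore result = {'d': 4, 'e': 7, 'c': 12}.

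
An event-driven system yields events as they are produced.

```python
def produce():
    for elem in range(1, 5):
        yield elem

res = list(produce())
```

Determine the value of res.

Step 1: The generator yields each value from range(1, 5).
Step 2: list() consumes all yields: [1, 2, 3, 4].
Therefore res = [1, 2, 3, 4].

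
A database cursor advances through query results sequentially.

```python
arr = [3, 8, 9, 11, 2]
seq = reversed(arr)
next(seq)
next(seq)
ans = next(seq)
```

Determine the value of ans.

Step 1: reversed([3, 8, 9, 11, 2]) gives iterator: [2, 11, 9, 8, 3].
Step 2: First next() = 2, second next() = 11.
Step 3: Third next() = 9.
Therefore ans = 9.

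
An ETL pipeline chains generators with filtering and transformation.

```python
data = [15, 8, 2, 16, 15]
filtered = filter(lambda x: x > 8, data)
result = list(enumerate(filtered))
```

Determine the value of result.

Step 1: Filter [15, 8, 2, 16, 15] for > 8: [15, 16, 15].
Step 2: enumerate re-indexes from 0: [(0, 15), (1, 16), (2, 15)].
Therefore result = [(0, 15), (1, 16), (2, 15)].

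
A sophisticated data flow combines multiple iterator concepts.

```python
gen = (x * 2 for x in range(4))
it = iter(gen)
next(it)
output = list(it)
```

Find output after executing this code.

Step 1: Generator produces [0, 2, 4, 6].
Step 2: next(it) consumes first element (0).
Step 3: list(it) collects remaining: [2, 4, 6].
Therefore output = [2, 4, 6].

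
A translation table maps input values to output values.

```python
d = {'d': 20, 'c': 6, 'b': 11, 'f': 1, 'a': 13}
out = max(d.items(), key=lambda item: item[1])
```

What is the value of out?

Step 1: Find item with maximum value:
  ('d', 20)
  ('c', 6)
  ('b', 11)
  ('f', 1)
  ('a', 13)
Step 2: Maximum value is 20 at key 'd'.
Therefore out = ('d', 20).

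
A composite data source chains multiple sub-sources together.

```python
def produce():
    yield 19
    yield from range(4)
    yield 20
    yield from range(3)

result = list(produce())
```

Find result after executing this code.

Step 1: Trace yields in order:
  yield 19
  yield 0
  yield 1
  yield 2
  yield 3
  yield 20
  yield 0
  yield 1
  yield 2
Therefore result = [19, 0, 1, 2, 3, 20, 0, 1, 2].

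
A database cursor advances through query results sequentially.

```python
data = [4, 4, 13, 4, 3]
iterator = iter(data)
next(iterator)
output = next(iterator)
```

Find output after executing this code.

Step 1: Create iterator over [4, 4, 13, 4, 3].
Step 2: next() consumes 4.
Step 3: next() returns 4.
Therefore output = 4.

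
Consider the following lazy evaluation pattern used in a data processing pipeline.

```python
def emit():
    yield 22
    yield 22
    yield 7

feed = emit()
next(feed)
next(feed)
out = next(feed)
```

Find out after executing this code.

Step 1: emit() creates a generator.
Step 2: next(feed) yields 22 (consumed and discarded).
Step 3: next(feed) yields 22 (consumed and discarded).
Step 4: next(feed) yields 7, assigned to out.
Therefore out = 7.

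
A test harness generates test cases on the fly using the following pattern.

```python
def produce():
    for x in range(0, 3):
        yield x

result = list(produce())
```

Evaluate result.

Step 1: The generator yields each value from range(0, 3).
Step 2: list() consumes all yields: [0, 1, 2].
Therefore result = [0, 1, 2].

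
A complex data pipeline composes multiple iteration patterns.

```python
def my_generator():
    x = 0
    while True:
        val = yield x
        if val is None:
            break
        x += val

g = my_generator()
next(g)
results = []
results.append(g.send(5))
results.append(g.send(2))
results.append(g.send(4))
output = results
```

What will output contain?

Step 1: next(g) -> yield 0.
Step 2: send(5) -> x = 5, yield 5.
Step 3: send(2) -> x = 7, yield 7.
Step 4: send(4) -> x = 11, yield 11.
Therefore output = [5, 7, 11].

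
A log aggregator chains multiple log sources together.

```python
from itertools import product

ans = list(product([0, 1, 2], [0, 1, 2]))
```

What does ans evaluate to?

Step 1: product([0, 1, 2], [0, 1, 2]) gives all pairs:
  (0, 0)
  (0, 1)
  (0, 2)
  (1, 0)
  (1, 1)
  (1, 2)
  (2, 0)
  (2, 1)
  (2, 2)
Therefore ans = [(0, 0), (0, 1), (0, 2), (1, 0), (1, 1), (1, 2), (2, 0), (2, 1), (2, 2)].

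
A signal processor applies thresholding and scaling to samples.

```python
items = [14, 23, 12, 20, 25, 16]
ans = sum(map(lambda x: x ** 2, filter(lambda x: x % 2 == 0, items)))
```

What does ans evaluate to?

Step 1: Filter even numbers from [14, 23, 12, 20, 25, 16]: [14, 12, 20, 16]
Step 2: Square each: [196, 144, 400, 256]
Step 3: Sum = 996.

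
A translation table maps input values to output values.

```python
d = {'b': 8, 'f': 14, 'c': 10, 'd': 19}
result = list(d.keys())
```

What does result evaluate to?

Step 1: d.keys() returns the dictionary keys in insertion order.
Therefore result = ['b', 'f', 'c', 'd'].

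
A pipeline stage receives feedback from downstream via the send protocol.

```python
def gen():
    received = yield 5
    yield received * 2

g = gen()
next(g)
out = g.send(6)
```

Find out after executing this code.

Step 1: next(g) advances to first yield, producing 5.
Step 2: send(6) resumes, received = 6.
Step 3: yield received * 2 = 6 * 2 = 12.
Therefore out = 12.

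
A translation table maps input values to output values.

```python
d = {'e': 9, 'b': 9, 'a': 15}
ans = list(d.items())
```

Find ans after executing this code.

Step 1: d.items() returns (key, value) pairs in insertion order.
Therefore ans = [('e', 9), ('b', 9), ('a', 15)].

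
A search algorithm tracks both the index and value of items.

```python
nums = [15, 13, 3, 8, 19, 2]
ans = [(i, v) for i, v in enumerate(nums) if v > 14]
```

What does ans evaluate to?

Step 1: Filter enumerate([15, 13, 3, 8, 19, 2]) keeping v > 14:
  (0, 15): 15 > 14, included
  (1, 13): 13 <= 14, excluded
  (2, 3): 3 <= 14, excluded
  (3, 8): 8 <= 14, excluded
  (4, 19): 19 > 14, included
  (5, 2): 2 <= 14, excluded
Therefore ans = [(0, 15), (4, 19)].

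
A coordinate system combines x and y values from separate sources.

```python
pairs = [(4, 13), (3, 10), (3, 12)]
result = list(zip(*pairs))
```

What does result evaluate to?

Step 1: zip(*pairs) transposes: unzips [(4, 13), (3, 10), (3, 12)] into separate sequences.
Step 2: First elements: (4, 3, 3), second elements: (13, 10, 12).
Therefore result = [(4, 3, 3), (13, 10, 12)].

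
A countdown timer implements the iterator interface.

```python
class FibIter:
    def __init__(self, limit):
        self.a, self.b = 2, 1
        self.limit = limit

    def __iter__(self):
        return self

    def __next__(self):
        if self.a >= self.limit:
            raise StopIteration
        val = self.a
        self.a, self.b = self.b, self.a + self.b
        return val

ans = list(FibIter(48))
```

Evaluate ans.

Step 1: Fibonacci-like sequence (a=2, b=1) until >= 48:
  Yield 2, then a,b = 1,3
  Yield 1, then a,b = 3,4
  Yield 3, then a,b = 4,7
  Yield 4, then a,b = 7,11
  Yield 7, then a,b = 11,18
  Yield 11, then a,b = 18,29
  Yield 18, then a,b = 29,47
  Yield 29, then a,b = 47,76
  Yield 47, then a,b = 76,123
Step 2: 76 >= 48, stop.
Therefore ans = [2, 1, 3, 4, 7, 11, 18, 29, 47].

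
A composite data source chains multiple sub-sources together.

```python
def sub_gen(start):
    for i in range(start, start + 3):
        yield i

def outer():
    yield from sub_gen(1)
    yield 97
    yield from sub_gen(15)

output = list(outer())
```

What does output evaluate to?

Step 1: outer() delegates to sub_gen(1):
  yield 1
  yield 2
  yield 3
Step 2: yield 97
Step 3: Delegates to sub_gen(15):
  yield 15
  yield 16
  yield 17
Therefore output = [1, 2, 3, 97, 15, 16, 17].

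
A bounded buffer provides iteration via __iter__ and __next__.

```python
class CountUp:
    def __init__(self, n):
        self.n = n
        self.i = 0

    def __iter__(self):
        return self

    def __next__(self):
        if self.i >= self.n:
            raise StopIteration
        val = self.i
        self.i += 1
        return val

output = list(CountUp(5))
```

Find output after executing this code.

Step 1: CountUp(5) creates an iterator counting 0 to 4.
Step 2: list() consumes all values: [0, 1, 2, 3, 4].
Therefore output = [0, 1, 2, 3, 4].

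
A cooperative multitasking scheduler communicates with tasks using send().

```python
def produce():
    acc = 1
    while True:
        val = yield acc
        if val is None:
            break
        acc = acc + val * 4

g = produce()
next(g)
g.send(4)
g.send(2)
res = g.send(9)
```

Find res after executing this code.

Step 1: next() -> yield acc=1.
Step 2: send(4) -> val=4, acc = 1 + 4*4 = 17, yield 17.
Step 3: send(2) -> val=2, acc = 17 + 2*4 = 25, yield 25.
Step 4: send(9) -> val=9, acc = 25 + 9*4 = 61, yield 61.
Therefore res = 61.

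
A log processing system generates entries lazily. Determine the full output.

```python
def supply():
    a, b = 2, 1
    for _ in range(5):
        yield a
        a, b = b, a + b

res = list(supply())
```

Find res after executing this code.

Step 1: Fibonacci-like sequence starting with a=2, b=1:
  Iteration 1: yield a=2, then a,b = 1,3
  Iteration 2: yield a=1, then a,b = 3,4
  Iteration 3: yield a=3, then a,b = 4,7
  Iteration 4: yield a=4, then a,b = 7,11
  Iteration 5: yield a=7, then a,b = 11,18
Therefore res = [2, 1, 3, 4, 7].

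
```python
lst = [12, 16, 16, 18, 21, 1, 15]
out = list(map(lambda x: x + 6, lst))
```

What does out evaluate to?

Step 1: Apply lambda x: x + 6 to each element:
  12 -> 18
  16 -> 22
  16 -> 22
  18 -> 24
  21 -> 27
  1 -> 7
  15 -> 21
Therefore out = [18, 22, 22, 24, 27, 7, 21].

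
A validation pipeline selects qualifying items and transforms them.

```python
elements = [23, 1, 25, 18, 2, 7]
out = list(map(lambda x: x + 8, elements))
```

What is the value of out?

Step 1: Apply lambda x: x + 8 to each element:
  23 -> 31
  1 -> 9
  25 -> 33
  18 -> 26
  2 -> 10
  7 -> 15
Therefore out = [31, 9, 33, 26, 10, 15].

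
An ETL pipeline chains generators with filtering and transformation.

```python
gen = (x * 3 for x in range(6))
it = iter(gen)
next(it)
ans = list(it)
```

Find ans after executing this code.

Step 1: Generator produces [0, 3, 6, 9, 12, 15].
Step 2: next(it) consumes first element (0).
Step 3: list(it) collects remaining: [3, 6, 9, 12, 15].
Therefore ans = [3, 6, 9, 12, 15].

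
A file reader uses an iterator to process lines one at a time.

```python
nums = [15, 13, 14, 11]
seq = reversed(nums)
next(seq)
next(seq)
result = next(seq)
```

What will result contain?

Step 1: reversed([15, 13, 14, 11]) gives iterator: [11, 14, 13, 15].
Step 2: First next() = 11, second next() = 14.
Step 3: Third next() = 13.
Therefore result = 13.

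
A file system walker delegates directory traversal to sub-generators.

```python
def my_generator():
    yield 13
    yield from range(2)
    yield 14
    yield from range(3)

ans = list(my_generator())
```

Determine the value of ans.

Step 1: Trace yields in order:
  yield 13
  yield 0
  yield 1
  yield 14
  yield 0
  yield 1
  yield 2
Therefore ans = [13, 0, 1, 14, 0, 1, 2].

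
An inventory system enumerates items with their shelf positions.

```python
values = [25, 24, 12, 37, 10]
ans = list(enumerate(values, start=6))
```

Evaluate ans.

Step 1: enumerate with start=6:
  (6, 25)
  (7, 24)
  (8, 12)
  (9, 37)
  (10, 10)
Therefore ans = [(6, 25), (7, 24), (8, 12), (9, 37), (10, 10)].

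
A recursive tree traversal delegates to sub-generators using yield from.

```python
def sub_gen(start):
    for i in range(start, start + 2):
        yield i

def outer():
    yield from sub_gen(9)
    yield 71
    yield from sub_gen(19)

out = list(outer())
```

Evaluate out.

Step 1: outer() delegates to sub_gen(9):
  yield 9
  yield 10
Step 2: yield 71
Step 3: Delegates to sub_gen(19):
  yield 19
  yield 20
Therefore out = [9, 10, 71, 19, 20].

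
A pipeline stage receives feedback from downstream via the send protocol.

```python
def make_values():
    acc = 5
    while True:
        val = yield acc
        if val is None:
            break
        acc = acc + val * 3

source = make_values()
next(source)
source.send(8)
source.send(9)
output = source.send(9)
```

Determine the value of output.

Step 1: next() -> yield acc=5.
Step 2: send(8) -> val=8, acc = 5 + 8*3 = 29, yield 29.
Step 3: send(9) -> val=9, acc = 29 + 9*3 = 56, yield 56.
Step 4: send(9) -> val=9, acc = 56 + 9*3 = 83, yield 83.
Therefore output = 83.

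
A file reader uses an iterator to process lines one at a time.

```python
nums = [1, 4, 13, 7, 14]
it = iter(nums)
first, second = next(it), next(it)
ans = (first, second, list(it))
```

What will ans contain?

Step 1: Create iterator over [1, 4, 13, 7, 14].
Step 2: first = 1, second = 4.
Step 3: Remaining elements: [13, 7, 14].
Therefore ans = (1, 4, [13, 7, 14]).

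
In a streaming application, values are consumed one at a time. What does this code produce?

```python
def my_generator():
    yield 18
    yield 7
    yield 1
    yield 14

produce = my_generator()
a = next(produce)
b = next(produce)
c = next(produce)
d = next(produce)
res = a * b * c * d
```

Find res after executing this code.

Step 1: Create generator and consume all values:
  a = next(produce) = 18
  b = next(produce) = 7
  c = next(produce) = 1
  d = next(produce) = 14
Step 2: res = 18 * 7 * 1 * 14 = 1764.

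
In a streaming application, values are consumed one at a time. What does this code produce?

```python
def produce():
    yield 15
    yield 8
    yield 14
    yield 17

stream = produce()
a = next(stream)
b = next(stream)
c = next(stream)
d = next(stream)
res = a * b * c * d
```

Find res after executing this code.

Step 1: Create generator and consume all values:
  a = next(stream) = 15
  b = next(stream) = 8
  c = next(stream) = 14
  d = next(stream) = 17
Step 2: res = 15 * 8 * 14 * 17 = 28560.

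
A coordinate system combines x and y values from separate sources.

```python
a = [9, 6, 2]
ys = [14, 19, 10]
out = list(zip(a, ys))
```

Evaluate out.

Step 1: zip pairs elements at same index:
  Index 0: (9, 14)
  Index 1: (6, 19)
  Index 2: (2, 10)
Therefore out = [(9, 14), (6, 19), (2, 10)].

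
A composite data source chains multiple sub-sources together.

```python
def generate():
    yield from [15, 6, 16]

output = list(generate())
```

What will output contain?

Step 1: yield from delegates to the iterable, yielding each element.
Step 2: Collected values: [15, 6, 16].
Therefore output = [15, 6, 16].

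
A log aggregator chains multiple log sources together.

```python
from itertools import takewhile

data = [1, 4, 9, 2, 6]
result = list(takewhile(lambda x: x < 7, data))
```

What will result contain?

Step 1: takewhile stops at first element >= 7:
  1 < 7: take
  4 < 7: take
  9 >= 7: stop
Therefore result = [1, 4].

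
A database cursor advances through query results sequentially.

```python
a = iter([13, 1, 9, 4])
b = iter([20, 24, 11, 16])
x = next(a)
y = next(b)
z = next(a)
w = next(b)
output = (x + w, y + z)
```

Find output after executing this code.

Step 1: a iterates [13, 1, 9, 4], b iterates [20, 24, 11, 16].
Step 2: x = next(a) = 13, y = next(b) = 20.
Step 3: z = next(a) = 1, w = next(b) = 24.
Step 4: output = (13 + 24, 20 + 1) = (37, 21).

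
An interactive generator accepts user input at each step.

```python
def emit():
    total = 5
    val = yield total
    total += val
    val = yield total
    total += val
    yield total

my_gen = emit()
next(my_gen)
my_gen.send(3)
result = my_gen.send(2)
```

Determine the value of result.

Step 1: next() -> yield total=5.
Step 2: send(3) -> val=3, total = 5+3 = 8, yield 8.
Step 3: send(2) -> val=2, total = 8+2 = 10, yield 10.
Therefore result = 10.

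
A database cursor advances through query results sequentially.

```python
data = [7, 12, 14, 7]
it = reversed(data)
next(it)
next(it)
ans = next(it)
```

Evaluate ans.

Step 1: reversed([7, 12, 14, 7]) gives iterator: [7, 14, 12, 7].
Step 2: First next() = 7, second next() = 14.
Step 3: Third next() = 12.
Therefore ans = 12.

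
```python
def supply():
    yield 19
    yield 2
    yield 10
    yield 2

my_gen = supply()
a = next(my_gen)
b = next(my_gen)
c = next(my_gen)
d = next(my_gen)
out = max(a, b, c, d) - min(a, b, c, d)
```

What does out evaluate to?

Step 1: Create generator and consume all values:
  a = next(my_gen) = 19
  b = next(my_gen) = 2
  c = next(my_gen) = 10
  d = next(my_gen) = 2
Step 2: max = 19, min = 2, out = 19 - 2 = 17.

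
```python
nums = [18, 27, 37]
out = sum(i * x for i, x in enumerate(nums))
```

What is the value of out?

Step 1: Compute i * x for each (i, x) in enumerate([18, 27, 37]):
  i=0, x=18: 0*18 = 0
  i=1, x=27: 1*27 = 27
  i=2, x=37: 2*37 = 74
Step 2: sum = 0 + 27 + 74 = 101.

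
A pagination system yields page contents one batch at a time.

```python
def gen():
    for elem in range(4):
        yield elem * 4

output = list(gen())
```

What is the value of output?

Step 1: For each elem in range(4), yield elem * 4:
  elem=0: yield 0 * 4 = 0
  elem=1: yield 1 * 4 = 4
  elem=2: yield 2 * 4 = 8
  elem=3: yield 3 * 4 = 12
Therefore output = [0, 4, 8, 12].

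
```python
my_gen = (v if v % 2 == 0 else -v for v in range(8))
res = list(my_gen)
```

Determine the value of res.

Step 1: For each v in range(8), yield v if even, else -v:
  v=0: even, yield 0
  v=1: odd, yield -1
  v=2: even, yield 2
  v=3: odd, yield -3
  v=4: even, yield 4
  v=5: odd, yield -5
  v=6: even, yield 6
  v=7: odd, yield -7
Therefore res = [0, -1, 2, -3, 4, -5, 6, -7].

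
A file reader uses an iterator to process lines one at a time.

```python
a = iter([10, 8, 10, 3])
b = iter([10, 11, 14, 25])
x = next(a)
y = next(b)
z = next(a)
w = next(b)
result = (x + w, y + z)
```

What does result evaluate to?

Step 1: a iterates [10, 8, 10, 3], b iterates [10, 11, 14, 25].
Step 2: x = next(a) = 10, y = next(b) = 10.
Step 3: z = next(a) = 8, w = next(b) = 11.
Step 4: result = (10 + 11, 10 + 8) = (21, 18).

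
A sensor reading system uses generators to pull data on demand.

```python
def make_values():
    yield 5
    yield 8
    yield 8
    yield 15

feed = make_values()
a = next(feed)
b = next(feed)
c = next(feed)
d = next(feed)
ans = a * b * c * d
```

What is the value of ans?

Step 1: Create generator and consume all values:
  a = next(feed) = 5
  b = next(feed) = 8
  c = next(feed) = 8
  d = next(feed) = 15
Step 2: ans = 5 * 8 * 8 * 15 = 4800.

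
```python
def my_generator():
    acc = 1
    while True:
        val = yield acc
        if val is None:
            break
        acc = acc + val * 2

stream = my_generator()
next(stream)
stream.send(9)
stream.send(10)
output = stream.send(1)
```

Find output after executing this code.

Step 1: next() -> yield acc=1.
Step 2: send(9) -> val=9, acc = 1 + 9*2 = 19, yield 19.
Step 3: send(10) -> val=10, acc = 19 + 10*2 = 39, yield 39.
Step 4: send(1) -> val=1, acc = 39 + 1*2 = 41, yield 41.
Therefore output = 41.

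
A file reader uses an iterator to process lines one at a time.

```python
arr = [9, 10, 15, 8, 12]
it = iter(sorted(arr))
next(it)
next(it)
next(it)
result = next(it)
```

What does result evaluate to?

Step 1: sorted([9, 10, 15, 8, 12]) = [8, 9, 10, 12, 15].
Step 2: Create iterator and skip 3 elements.
Step 3: next() returns 12.
Therefore result = 12.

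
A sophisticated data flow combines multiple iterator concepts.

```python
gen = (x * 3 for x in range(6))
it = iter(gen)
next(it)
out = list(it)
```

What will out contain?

Step 1: Generator produces [0, 3, 6, 9, 12, 15].
Step 2: next(it) consumes first element (0).
Step 3: list(it) collects remaining: [3, 6, 9, 12, 15].
Therefore out = [3, 6, 9, 12, 15].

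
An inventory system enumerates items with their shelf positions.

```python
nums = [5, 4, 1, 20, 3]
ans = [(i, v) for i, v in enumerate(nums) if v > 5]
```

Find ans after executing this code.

Step 1: Filter enumerate([5, 4, 1, 20, 3]) keeping v > 5:
  (0, 5): 5 <= 5, excluded
  (1, 4): 4 <= 5, excluded
  (2, 1): 1 <= 5, excluded
  (3, 20): 20 > 5, included
  (4, 3): 3 <= 5, excluded
Therefore ans = [(3, 20)].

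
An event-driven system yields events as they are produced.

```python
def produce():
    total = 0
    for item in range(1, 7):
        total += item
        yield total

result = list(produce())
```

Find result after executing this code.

Step 1: Generator accumulates running sum:
  item=1: total = 1, yield 1
  item=2: total = 3, yield 3
  item=3: total = 6, yield 6
  item=4: total = 10, yield 10
  item=5: total = 15, yield 15
  item=6: total = 21, yield 21
Therefore result = [1, 3, 6, 10, 15, 21].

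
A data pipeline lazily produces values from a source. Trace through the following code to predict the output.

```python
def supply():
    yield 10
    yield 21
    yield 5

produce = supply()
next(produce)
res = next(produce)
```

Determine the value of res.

Step 1: supply() creates a generator.
Step 2: next(produce) yields 10 (consumed and discarded).
Step 3: next(produce) yields 21, assigned to res.
Therefore res = 21.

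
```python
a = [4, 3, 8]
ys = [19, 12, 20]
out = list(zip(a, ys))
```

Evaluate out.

Step 1: zip pairs elements at same index:
  Index 0: (4, 19)
  Index 1: (3, 12)
  Index 2: (8, 20)
Therefore out = [(4, 19), (3, 12), (8, 20)].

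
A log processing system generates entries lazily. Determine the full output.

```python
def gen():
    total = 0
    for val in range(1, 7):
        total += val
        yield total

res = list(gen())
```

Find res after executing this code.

Step 1: Generator accumulates running sum:
  val=1: total = 1, yield 1
  val=2: total = 3, yield 3
  val=3: total = 6, yield 6
  val=4: total = 10, yield 10
  val=5: total = 15, yield 15
  val=6: total = 21, yield 21
Therefore res = [1, 3, 6, 10, 15, 21].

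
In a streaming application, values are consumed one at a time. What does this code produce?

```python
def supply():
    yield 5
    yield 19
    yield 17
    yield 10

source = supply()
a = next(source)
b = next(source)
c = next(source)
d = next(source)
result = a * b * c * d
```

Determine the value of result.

Step 1: Create generator and consume all values:
  a = next(source) = 5
  b = next(source) = 19
  c = next(source) = 17
  d = next(source) = 10
Step 2: result = 5 * 19 * 17 * 10 = 16150.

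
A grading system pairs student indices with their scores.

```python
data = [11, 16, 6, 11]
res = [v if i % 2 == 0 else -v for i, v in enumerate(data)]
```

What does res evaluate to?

Step 1: For each (i, v), keep v if i is even, negate if odd:
  i=0 (even): keep 11
  i=1 (odd): negate to -16
  i=2 (even): keep 6
  i=3 (odd): negate to -11
Therefore res = [11, -16, 6, -11].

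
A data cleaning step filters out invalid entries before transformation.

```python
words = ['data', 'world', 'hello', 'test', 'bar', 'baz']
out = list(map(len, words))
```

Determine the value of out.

Step 1: Map len() to each word:
  'data' -> 4
  'world' -> 5
  'hello' -> 5
  'test' -> 4
  'bar' -> 3
  'baz' -> 3
Therefore out = [4, 5, 5, 4, 3, 3].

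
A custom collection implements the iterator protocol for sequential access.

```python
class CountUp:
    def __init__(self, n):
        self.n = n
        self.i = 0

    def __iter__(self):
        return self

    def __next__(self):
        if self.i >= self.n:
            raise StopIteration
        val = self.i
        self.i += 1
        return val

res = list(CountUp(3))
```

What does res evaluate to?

Step 1: CountUp(3) creates an iterator counting 0 to 2.
Step 2: list() consumes all values: [0, 1, 2].
Therefore res = [0, 1, 2].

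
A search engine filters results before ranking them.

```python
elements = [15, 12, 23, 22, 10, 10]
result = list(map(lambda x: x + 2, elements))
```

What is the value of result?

Step 1: Apply lambda x: x + 2 to each element:
  15 -> 17
  12 -> 14
  23 -> 25
  22 -> 24
  10 -> 12
  10 -> 12
Therefore result = [17, 14, 25, 24, 12, 12].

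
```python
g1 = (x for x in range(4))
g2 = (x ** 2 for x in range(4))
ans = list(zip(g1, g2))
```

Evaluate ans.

Step 1: g1 produces [0, 1, 2, 3].
Step 2: g2 produces [0, 1, 4, 9].
Step 3: zip pairs them: [(0, 0), (1, 1), (2, 4), (3, 9)].
Therefore ans = [(0, 0), (1, 1), (2, 4), (3, 9)].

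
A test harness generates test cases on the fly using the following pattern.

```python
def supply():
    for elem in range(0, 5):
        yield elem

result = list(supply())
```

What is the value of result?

Step 1: The generator yields each value from range(0, 5).
Step 2: list() consumes all yields: [0, 1, 2, 3, 4].
Therefore result = [0, 1, 2, 3, 4].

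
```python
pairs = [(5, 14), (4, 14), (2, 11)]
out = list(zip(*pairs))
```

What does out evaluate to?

Step 1: zip(*pairs) transposes: unzips [(5, 14), (4, 14), (2, 11)] into separate sequences.
Step 2: First elements: (5, 4, 2), second elements: (14, 14, 11).
Therefore out = [(5, 4, 2), (14, 14, 11)].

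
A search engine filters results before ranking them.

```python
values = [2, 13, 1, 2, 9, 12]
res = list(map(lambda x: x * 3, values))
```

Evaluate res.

Step 1: Apply lambda x: x * 3 to each element:
  2 -> 6
  13 -> 39
  1 -> 3
  2 -> 6
  9 -> 27
  12 -> 36
Therefore res = [6, 39, 3, 6, 27, 36].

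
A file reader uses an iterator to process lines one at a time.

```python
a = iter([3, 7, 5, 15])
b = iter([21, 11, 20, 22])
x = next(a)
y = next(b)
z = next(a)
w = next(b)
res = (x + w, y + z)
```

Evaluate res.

Step 1: a iterates [3, 7, 5, 15], b iterates [21, 11, 20, 22].
Step 2: x = next(a) = 3, y = next(b) = 21.
Step 3: z = next(a) = 7, w = next(b) = 11.
Step 4: res = (3 + 11, 21 + 7) = (14, 28).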